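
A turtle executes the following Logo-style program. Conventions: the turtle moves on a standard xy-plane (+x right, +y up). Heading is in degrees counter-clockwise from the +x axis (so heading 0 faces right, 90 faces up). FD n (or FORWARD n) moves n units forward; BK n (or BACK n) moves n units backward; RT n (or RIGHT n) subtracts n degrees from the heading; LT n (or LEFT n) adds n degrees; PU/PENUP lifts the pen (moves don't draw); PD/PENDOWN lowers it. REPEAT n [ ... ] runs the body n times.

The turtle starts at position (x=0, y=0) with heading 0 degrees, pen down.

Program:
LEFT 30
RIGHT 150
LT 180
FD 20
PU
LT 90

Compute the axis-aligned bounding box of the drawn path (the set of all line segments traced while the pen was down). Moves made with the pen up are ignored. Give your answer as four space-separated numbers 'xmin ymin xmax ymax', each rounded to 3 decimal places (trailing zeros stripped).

Answer: 0 0 10 17.321

Derivation:
Executing turtle program step by step:
Start: pos=(0,0), heading=0, pen down
LT 30: heading 0 -> 30
RT 150: heading 30 -> 240
LT 180: heading 240 -> 60
FD 20: (0,0) -> (10,17.321) [heading=60, draw]
PU: pen up
LT 90: heading 60 -> 150
Final: pos=(10,17.321), heading=150, 1 segment(s) drawn

Segment endpoints: x in {0, 10}, y in {0, 17.321}
xmin=0, ymin=0, xmax=10, ymax=17.321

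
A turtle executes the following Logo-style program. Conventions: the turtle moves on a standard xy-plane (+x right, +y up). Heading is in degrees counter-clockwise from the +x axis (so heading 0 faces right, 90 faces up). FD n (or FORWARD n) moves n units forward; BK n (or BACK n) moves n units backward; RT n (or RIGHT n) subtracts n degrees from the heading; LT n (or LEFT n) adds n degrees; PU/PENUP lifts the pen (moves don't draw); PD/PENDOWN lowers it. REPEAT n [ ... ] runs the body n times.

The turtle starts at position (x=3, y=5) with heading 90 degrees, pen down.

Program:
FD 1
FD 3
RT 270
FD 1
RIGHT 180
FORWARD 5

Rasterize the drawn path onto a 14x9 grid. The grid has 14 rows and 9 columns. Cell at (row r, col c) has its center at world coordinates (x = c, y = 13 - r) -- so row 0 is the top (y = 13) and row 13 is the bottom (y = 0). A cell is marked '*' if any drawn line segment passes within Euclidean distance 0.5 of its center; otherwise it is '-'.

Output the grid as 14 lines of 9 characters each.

Answer: ---------
---------
---------
---------
--******-
---*-----
---*-----
---*-----
---*-----
---------
---------
---------
---------
---------

Derivation:
Segment 0: (3,5) -> (3,6)
Segment 1: (3,6) -> (3,9)
Segment 2: (3,9) -> (2,9)
Segment 3: (2,9) -> (7,9)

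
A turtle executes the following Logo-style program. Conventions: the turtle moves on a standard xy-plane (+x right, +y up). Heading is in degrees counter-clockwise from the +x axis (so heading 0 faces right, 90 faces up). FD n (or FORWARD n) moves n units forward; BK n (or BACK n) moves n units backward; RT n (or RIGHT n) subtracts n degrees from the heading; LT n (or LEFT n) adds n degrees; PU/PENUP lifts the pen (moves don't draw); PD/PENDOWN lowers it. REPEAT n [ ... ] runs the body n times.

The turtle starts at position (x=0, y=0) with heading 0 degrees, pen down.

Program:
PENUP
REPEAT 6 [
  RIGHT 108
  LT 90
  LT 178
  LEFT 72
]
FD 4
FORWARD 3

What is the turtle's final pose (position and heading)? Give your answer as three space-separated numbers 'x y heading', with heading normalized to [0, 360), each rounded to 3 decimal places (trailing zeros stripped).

Executing turtle program step by step:
Start: pos=(0,0), heading=0, pen down
PU: pen up
REPEAT 6 [
  -- iteration 1/6 --
  RT 108: heading 0 -> 252
  LT 90: heading 252 -> 342
  LT 178: heading 342 -> 160
  LT 72: heading 160 -> 232
  -- iteration 2/6 --
  RT 108: heading 232 -> 124
  LT 90: heading 124 -> 214
  LT 178: heading 214 -> 32
  LT 72: heading 32 -> 104
  -- iteration 3/6 --
  RT 108: heading 104 -> 356
  LT 90: heading 356 -> 86
  LT 178: heading 86 -> 264
  LT 72: heading 264 -> 336
  -- iteration 4/6 --
  RT 108: heading 336 -> 228
  LT 90: heading 228 -> 318
  LT 178: heading 318 -> 136
  LT 72: heading 136 -> 208
  -- iteration 5/6 --
  RT 108: heading 208 -> 100
  LT 90: heading 100 -> 190
  LT 178: heading 190 -> 8
  LT 72: heading 8 -> 80
  -- iteration 6/6 --
  RT 108: heading 80 -> 332
  LT 90: heading 332 -> 62
  LT 178: heading 62 -> 240
  LT 72: heading 240 -> 312
]
FD 4: (0,0) -> (2.677,-2.973) [heading=312, move]
FD 3: (2.677,-2.973) -> (4.684,-5.202) [heading=312, move]
Final: pos=(4.684,-5.202), heading=312, 0 segment(s) drawn

Answer: 4.684 -5.202 312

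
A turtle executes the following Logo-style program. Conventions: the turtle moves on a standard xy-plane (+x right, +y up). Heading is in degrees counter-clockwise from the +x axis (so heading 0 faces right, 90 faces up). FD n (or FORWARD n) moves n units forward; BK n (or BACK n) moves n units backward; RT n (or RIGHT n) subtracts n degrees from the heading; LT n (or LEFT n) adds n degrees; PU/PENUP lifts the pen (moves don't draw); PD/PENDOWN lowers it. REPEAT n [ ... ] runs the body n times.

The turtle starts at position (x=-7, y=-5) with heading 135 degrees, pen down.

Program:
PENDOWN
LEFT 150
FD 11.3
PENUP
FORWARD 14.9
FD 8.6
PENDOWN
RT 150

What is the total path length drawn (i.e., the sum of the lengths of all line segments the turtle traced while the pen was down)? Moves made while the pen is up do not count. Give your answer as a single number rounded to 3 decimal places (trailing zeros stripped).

Executing turtle program step by step:
Start: pos=(-7,-5), heading=135, pen down
PD: pen down
LT 150: heading 135 -> 285
FD 11.3: (-7,-5) -> (-4.075,-15.915) [heading=285, draw]
PU: pen up
FD 14.9: (-4.075,-15.915) -> (-0.219,-30.307) [heading=285, move]
FD 8.6: (-0.219,-30.307) -> (2.007,-38.614) [heading=285, move]
PD: pen down
RT 150: heading 285 -> 135
Final: pos=(2.007,-38.614), heading=135, 1 segment(s) drawn

Segment lengths:
  seg 1: (-7,-5) -> (-4.075,-15.915), length = 11.3
Total = 11.3

Answer: 11.3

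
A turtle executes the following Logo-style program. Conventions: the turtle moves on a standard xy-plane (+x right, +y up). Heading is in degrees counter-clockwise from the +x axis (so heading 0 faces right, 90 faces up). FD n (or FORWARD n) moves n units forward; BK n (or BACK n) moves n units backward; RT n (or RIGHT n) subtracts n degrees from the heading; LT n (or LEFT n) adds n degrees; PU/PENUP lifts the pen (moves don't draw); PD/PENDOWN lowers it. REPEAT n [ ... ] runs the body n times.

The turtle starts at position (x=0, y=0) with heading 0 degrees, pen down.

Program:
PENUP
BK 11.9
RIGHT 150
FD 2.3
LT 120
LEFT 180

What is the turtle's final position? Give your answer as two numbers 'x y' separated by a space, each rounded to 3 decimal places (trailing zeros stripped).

Executing turtle program step by step:
Start: pos=(0,0), heading=0, pen down
PU: pen up
BK 11.9: (0,0) -> (-11.9,0) [heading=0, move]
RT 150: heading 0 -> 210
FD 2.3: (-11.9,0) -> (-13.892,-1.15) [heading=210, move]
LT 120: heading 210 -> 330
LT 180: heading 330 -> 150
Final: pos=(-13.892,-1.15), heading=150, 0 segment(s) drawn

Answer: -13.892 -1.15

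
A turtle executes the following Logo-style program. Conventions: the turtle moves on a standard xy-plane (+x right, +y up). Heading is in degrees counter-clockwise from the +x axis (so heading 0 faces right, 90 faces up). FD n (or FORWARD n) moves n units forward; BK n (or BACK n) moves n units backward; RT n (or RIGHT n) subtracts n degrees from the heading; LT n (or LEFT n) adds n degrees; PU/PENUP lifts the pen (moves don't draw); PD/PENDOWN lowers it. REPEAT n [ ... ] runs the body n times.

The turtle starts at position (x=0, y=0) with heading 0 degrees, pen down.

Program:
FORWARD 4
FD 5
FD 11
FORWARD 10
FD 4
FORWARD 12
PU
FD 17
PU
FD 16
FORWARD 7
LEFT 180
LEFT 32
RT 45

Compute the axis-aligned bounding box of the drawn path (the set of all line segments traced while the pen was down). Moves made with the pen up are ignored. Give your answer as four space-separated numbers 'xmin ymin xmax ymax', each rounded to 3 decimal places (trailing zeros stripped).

Executing turtle program step by step:
Start: pos=(0,0), heading=0, pen down
FD 4: (0,0) -> (4,0) [heading=0, draw]
FD 5: (4,0) -> (9,0) [heading=0, draw]
FD 11: (9,0) -> (20,0) [heading=0, draw]
FD 10: (20,0) -> (30,0) [heading=0, draw]
FD 4: (30,0) -> (34,0) [heading=0, draw]
FD 12: (34,0) -> (46,0) [heading=0, draw]
PU: pen up
FD 17: (46,0) -> (63,0) [heading=0, move]
PU: pen up
FD 16: (63,0) -> (79,0) [heading=0, move]
FD 7: (79,0) -> (86,0) [heading=0, move]
LT 180: heading 0 -> 180
LT 32: heading 180 -> 212
RT 45: heading 212 -> 167
Final: pos=(86,0), heading=167, 6 segment(s) drawn

Segment endpoints: x in {0, 4, 9, 20, 30, 34, 46}, y in {0}
xmin=0, ymin=0, xmax=46, ymax=0

Answer: 0 0 46 0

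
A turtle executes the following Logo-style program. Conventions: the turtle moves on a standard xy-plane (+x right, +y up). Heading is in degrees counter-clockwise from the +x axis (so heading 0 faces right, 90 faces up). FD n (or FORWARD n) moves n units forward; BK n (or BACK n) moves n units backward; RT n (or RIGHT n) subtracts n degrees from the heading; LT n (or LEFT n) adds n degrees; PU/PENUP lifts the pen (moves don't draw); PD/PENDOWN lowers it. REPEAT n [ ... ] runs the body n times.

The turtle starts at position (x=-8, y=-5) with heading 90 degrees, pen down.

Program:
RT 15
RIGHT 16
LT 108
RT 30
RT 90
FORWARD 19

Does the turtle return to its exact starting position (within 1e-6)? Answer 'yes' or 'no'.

Executing turtle program step by step:
Start: pos=(-8,-5), heading=90, pen down
RT 15: heading 90 -> 75
RT 16: heading 75 -> 59
LT 108: heading 59 -> 167
RT 30: heading 167 -> 137
RT 90: heading 137 -> 47
FD 19: (-8,-5) -> (4.958,8.896) [heading=47, draw]
Final: pos=(4.958,8.896), heading=47, 1 segment(s) drawn

Start position: (-8, -5)
Final position: (4.958, 8.896)
Distance = 19; >= 1e-6 -> NOT closed

Answer: no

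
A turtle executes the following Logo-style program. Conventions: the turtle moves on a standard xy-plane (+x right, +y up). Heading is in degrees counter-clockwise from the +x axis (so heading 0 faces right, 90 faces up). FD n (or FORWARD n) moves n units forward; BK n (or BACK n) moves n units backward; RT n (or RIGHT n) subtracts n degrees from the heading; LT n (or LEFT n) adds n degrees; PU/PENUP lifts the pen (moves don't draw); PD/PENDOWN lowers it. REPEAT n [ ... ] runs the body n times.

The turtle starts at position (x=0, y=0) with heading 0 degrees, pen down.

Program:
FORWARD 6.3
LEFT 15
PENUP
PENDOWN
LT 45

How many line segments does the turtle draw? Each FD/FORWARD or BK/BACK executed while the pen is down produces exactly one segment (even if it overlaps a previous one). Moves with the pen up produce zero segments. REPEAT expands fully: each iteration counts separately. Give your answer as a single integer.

Answer: 1

Derivation:
Executing turtle program step by step:
Start: pos=(0,0), heading=0, pen down
FD 6.3: (0,0) -> (6.3,0) [heading=0, draw]
LT 15: heading 0 -> 15
PU: pen up
PD: pen down
LT 45: heading 15 -> 60
Final: pos=(6.3,0), heading=60, 1 segment(s) drawn
Segments drawn: 1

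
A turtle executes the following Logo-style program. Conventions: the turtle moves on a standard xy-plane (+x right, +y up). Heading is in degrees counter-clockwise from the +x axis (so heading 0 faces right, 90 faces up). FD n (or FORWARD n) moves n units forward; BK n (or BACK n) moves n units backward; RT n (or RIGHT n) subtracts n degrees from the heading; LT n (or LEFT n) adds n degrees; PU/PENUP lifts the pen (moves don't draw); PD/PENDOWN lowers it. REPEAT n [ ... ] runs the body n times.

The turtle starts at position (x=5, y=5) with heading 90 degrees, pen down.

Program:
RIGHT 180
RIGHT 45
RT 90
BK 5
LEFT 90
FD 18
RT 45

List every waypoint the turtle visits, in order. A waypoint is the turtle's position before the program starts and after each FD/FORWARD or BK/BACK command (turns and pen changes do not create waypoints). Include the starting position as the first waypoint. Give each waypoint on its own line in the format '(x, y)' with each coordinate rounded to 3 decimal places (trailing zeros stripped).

Executing turtle program step by step:
Start: pos=(5,5), heading=90, pen down
RT 180: heading 90 -> 270
RT 45: heading 270 -> 225
RT 90: heading 225 -> 135
BK 5: (5,5) -> (8.536,1.464) [heading=135, draw]
LT 90: heading 135 -> 225
FD 18: (8.536,1.464) -> (-4.192,-11.263) [heading=225, draw]
RT 45: heading 225 -> 180
Final: pos=(-4.192,-11.263), heading=180, 2 segment(s) drawn
Waypoints (3 total):
(5, 5)
(8.536, 1.464)
(-4.192, -11.263)

Answer: (5, 5)
(8.536, 1.464)
(-4.192, -11.263)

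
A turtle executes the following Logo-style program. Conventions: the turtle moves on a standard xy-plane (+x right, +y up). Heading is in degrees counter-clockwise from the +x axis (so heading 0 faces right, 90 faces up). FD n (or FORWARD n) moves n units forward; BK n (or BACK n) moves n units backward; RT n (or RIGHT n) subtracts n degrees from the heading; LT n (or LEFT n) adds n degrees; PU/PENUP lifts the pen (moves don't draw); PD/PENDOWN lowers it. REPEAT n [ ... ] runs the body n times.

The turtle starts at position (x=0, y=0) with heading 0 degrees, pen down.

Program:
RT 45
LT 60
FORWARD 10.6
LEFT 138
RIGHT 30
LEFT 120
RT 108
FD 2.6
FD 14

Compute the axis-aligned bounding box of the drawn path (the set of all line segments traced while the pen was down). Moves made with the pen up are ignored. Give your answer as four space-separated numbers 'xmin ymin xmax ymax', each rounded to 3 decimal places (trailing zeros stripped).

Executing turtle program step by step:
Start: pos=(0,0), heading=0, pen down
RT 45: heading 0 -> 315
LT 60: heading 315 -> 15
FD 10.6: (0,0) -> (10.239,2.743) [heading=15, draw]
LT 138: heading 15 -> 153
RT 30: heading 153 -> 123
LT 120: heading 123 -> 243
RT 108: heading 243 -> 135
FD 2.6: (10.239,2.743) -> (8.4,4.582) [heading=135, draw]
FD 14: (8.4,4.582) -> (-1.499,14.481) [heading=135, draw]
Final: pos=(-1.499,14.481), heading=135, 3 segment(s) drawn

Segment endpoints: x in {-1.499, 0, 8.4, 10.239}, y in {0, 2.743, 4.582, 14.481}
xmin=-1.499, ymin=0, xmax=10.239, ymax=14.481

Answer: -1.499 0 10.239 14.481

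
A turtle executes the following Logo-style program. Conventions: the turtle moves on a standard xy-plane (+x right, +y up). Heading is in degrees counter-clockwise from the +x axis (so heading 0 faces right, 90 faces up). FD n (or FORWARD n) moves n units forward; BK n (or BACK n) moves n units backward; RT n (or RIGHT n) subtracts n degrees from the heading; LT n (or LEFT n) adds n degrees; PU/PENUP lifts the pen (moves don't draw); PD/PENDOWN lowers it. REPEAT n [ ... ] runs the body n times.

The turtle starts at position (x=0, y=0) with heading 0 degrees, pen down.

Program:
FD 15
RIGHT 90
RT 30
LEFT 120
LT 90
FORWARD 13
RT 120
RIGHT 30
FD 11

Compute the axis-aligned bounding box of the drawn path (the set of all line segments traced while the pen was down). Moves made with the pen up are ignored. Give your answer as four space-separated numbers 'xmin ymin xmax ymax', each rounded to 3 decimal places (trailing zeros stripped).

Answer: 0 0 20.5 13

Derivation:
Executing turtle program step by step:
Start: pos=(0,0), heading=0, pen down
FD 15: (0,0) -> (15,0) [heading=0, draw]
RT 90: heading 0 -> 270
RT 30: heading 270 -> 240
LT 120: heading 240 -> 0
LT 90: heading 0 -> 90
FD 13: (15,0) -> (15,13) [heading=90, draw]
RT 120: heading 90 -> 330
RT 30: heading 330 -> 300
FD 11: (15,13) -> (20.5,3.474) [heading=300, draw]
Final: pos=(20.5,3.474), heading=300, 3 segment(s) drawn

Segment endpoints: x in {0, 15, 20.5}, y in {0, 3.474, 13}
xmin=0, ymin=0, xmax=20.5, ymax=13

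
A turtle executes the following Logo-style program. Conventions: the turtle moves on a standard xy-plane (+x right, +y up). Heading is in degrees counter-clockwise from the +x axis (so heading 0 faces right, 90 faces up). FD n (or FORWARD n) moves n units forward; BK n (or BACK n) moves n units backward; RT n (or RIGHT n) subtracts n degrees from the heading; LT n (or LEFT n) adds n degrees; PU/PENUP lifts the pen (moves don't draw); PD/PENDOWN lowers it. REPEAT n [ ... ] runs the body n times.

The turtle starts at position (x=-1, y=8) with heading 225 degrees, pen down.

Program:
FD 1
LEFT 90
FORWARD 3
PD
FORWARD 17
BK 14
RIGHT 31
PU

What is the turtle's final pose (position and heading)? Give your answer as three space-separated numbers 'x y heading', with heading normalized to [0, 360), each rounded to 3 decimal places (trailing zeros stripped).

Answer: 2.536 3.05 284

Derivation:
Executing turtle program step by step:
Start: pos=(-1,8), heading=225, pen down
FD 1: (-1,8) -> (-1.707,7.293) [heading=225, draw]
LT 90: heading 225 -> 315
FD 3: (-1.707,7.293) -> (0.414,5.172) [heading=315, draw]
PD: pen down
FD 17: (0.414,5.172) -> (12.435,-6.849) [heading=315, draw]
BK 14: (12.435,-6.849) -> (2.536,3.05) [heading=315, draw]
RT 31: heading 315 -> 284
PU: pen up
Final: pos=(2.536,3.05), heading=284, 4 segment(s) drawn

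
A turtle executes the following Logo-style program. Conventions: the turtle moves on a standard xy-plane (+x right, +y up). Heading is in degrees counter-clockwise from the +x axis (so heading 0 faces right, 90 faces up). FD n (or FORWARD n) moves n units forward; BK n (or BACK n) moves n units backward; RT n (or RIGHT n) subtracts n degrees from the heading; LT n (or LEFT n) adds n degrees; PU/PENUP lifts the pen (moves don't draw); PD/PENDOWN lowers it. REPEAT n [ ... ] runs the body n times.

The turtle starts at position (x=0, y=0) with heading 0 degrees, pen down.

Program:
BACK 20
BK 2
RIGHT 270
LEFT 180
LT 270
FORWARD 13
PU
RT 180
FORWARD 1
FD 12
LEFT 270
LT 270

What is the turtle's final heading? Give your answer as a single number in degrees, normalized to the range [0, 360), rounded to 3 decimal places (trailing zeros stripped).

Answer: 180

Derivation:
Executing turtle program step by step:
Start: pos=(0,0), heading=0, pen down
BK 20: (0,0) -> (-20,0) [heading=0, draw]
BK 2: (-20,0) -> (-22,0) [heading=0, draw]
RT 270: heading 0 -> 90
LT 180: heading 90 -> 270
LT 270: heading 270 -> 180
FD 13: (-22,0) -> (-35,0) [heading=180, draw]
PU: pen up
RT 180: heading 180 -> 0
FD 1: (-35,0) -> (-34,0) [heading=0, move]
FD 12: (-34,0) -> (-22,0) [heading=0, move]
LT 270: heading 0 -> 270
LT 270: heading 270 -> 180
Final: pos=(-22,0), heading=180, 3 segment(s) drawn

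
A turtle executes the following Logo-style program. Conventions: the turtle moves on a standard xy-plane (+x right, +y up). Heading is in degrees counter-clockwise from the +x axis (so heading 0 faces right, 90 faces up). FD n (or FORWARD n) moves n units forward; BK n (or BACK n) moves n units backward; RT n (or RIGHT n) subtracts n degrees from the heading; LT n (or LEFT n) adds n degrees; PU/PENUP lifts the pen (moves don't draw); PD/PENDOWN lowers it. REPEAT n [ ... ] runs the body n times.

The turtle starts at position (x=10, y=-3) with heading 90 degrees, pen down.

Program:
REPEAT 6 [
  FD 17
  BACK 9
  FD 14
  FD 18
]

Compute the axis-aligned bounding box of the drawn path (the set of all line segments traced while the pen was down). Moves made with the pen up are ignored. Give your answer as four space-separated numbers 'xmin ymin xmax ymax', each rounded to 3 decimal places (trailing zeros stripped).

Answer: 10 -3 10 237

Derivation:
Executing turtle program step by step:
Start: pos=(10,-3), heading=90, pen down
REPEAT 6 [
  -- iteration 1/6 --
  FD 17: (10,-3) -> (10,14) [heading=90, draw]
  BK 9: (10,14) -> (10,5) [heading=90, draw]
  FD 14: (10,5) -> (10,19) [heading=90, draw]
  FD 18: (10,19) -> (10,37) [heading=90, draw]
  -- iteration 2/6 --
  FD 17: (10,37) -> (10,54) [heading=90, draw]
  BK 9: (10,54) -> (10,45) [heading=90, draw]
  FD 14: (10,45) -> (10,59) [heading=90, draw]
  FD 18: (10,59) -> (10,77) [heading=90, draw]
  -- iteration 3/6 --
  FD 17: (10,77) -> (10,94) [heading=90, draw]
  BK 9: (10,94) -> (10,85) [heading=90, draw]
  FD 14: (10,85) -> (10,99) [heading=90, draw]
  FD 18: (10,99) -> (10,117) [heading=90, draw]
  -- iteration 4/6 --
  FD 17: (10,117) -> (10,134) [heading=90, draw]
  BK 9: (10,134) -> (10,125) [heading=90, draw]
  FD 14: (10,125) -> (10,139) [heading=90, draw]
  FD 18: (10,139) -> (10,157) [heading=90, draw]
  -- iteration 5/6 --
  FD 17: (10,157) -> (10,174) [heading=90, draw]
  BK 9: (10,174) -> (10,165) [heading=90, draw]
  FD 14: (10,165) -> (10,179) [heading=90, draw]
  FD 18: (10,179) -> (10,197) [heading=90, draw]
  -- iteration 6/6 --
  FD 17: (10,197) -> (10,214) [heading=90, draw]
  BK 9: (10,214) -> (10,205) [heading=90, draw]
  FD 14: (10,205) -> (10,219) [heading=90, draw]
  FD 18: (10,219) -> (10,237) [heading=90, draw]
]
Final: pos=(10,237), heading=90, 24 segment(s) drawn

Segment endpoints: x in {10, 10, 10, 10, 10, 10, 10, 10, 10, 10, 10, 10, 10}, y in {-3, 5, 14, 19, 37, 45, 54, 59, 77, 85, 94, 99, 117, 125, 134, 139, 157, 165, 174, 179, 197, 205, 214, 219, 237}
xmin=10, ymin=-3, xmax=10, ymax=237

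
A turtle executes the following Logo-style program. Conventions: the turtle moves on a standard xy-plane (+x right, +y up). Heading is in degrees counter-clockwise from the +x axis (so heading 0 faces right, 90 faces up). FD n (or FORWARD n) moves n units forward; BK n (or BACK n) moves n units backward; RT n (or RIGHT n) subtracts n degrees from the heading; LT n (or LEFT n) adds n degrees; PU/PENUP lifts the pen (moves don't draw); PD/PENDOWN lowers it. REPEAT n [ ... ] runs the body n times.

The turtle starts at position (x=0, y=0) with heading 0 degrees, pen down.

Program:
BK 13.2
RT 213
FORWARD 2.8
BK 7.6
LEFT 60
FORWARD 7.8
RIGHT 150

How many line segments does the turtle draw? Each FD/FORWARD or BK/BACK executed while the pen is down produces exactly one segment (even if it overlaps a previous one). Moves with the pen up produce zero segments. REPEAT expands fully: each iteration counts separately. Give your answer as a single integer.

Answer: 4

Derivation:
Executing turtle program step by step:
Start: pos=(0,0), heading=0, pen down
BK 13.2: (0,0) -> (-13.2,0) [heading=0, draw]
RT 213: heading 0 -> 147
FD 2.8: (-13.2,0) -> (-15.548,1.525) [heading=147, draw]
BK 7.6: (-15.548,1.525) -> (-9.174,-2.614) [heading=147, draw]
LT 60: heading 147 -> 207
FD 7.8: (-9.174,-2.614) -> (-16.124,-6.155) [heading=207, draw]
RT 150: heading 207 -> 57
Final: pos=(-16.124,-6.155), heading=57, 4 segment(s) drawn
Segments drawn: 4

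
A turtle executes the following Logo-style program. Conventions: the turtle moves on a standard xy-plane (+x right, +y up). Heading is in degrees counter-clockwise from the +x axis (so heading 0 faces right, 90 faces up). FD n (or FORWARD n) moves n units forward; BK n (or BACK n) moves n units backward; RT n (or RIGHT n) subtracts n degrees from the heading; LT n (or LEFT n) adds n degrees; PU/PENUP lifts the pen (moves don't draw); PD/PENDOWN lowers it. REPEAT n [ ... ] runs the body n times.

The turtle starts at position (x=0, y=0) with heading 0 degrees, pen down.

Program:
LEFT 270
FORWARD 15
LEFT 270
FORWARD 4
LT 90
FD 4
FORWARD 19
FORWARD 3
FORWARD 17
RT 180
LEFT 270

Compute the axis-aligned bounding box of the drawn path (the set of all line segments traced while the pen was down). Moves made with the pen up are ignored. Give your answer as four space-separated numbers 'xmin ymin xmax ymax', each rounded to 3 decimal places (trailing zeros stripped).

Answer: -4 -58 0 0

Derivation:
Executing turtle program step by step:
Start: pos=(0,0), heading=0, pen down
LT 270: heading 0 -> 270
FD 15: (0,0) -> (0,-15) [heading=270, draw]
LT 270: heading 270 -> 180
FD 4: (0,-15) -> (-4,-15) [heading=180, draw]
LT 90: heading 180 -> 270
FD 4: (-4,-15) -> (-4,-19) [heading=270, draw]
FD 19: (-4,-19) -> (-4,-38) [heading=270, draw]
FD 3: (-4,-38) -> (-4,-41) [heading=270, draw]
FD 17: (-4,-41) -> (-4,-58) [heading=270, draw]
RT 180: heading 270 -> 90
LT 270: heading 90 -> 0
Final: pos=(-4,-58), heading=0, 6 segment(s) drawn

Segment endpoints: x in {-4, -4, -4, -4, -4, 0, 0}, y in {-58, -41, -38, -19, -15, -15, 0}
xmin=-4, ymin=-58, xmax=0, ymax=0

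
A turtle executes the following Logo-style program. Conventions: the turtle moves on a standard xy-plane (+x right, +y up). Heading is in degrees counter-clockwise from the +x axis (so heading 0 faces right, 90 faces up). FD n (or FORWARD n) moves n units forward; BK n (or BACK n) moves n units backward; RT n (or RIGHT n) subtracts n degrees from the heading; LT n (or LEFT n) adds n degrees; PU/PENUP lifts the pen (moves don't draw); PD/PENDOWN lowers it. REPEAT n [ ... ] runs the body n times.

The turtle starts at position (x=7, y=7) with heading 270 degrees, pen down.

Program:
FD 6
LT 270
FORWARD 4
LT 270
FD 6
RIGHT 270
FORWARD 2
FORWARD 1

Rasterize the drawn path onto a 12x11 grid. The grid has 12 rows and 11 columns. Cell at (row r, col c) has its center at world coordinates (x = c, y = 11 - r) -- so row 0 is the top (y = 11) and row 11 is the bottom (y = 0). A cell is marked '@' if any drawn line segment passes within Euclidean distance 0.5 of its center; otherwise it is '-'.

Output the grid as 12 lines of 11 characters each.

Segment 0: (7,7) -> (7,1)
Segment 1: (7,1) -> (3,1)
Segment 2: (3,1) -> (3,7)
Segment 3: (3,7) -> (1,7)
Segment 4: (1,7) -> (0,7)

Answer: -----------
-----------
-----------
-----------
@@@@---@---
---@---@---
---@---@---
---@---@---
---@---@---
---@---@---
---@@@@@---
-----------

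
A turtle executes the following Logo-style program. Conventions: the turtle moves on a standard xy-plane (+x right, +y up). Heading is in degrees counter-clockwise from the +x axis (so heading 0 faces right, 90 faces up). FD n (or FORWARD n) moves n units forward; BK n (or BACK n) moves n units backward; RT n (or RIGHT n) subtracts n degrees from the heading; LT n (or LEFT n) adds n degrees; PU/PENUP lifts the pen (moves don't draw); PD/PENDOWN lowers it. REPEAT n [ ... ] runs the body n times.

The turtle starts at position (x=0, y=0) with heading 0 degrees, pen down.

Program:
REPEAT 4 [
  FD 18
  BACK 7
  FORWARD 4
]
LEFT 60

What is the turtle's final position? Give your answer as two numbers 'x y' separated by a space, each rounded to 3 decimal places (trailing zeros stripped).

Answer: 60 0

Derivation:
Executing turtle program step by step:
Start: pos=(0,0), heading=0, pen down
REPEAT 4 [
  -- iteration 1/4 --
  FD 18: (0,0) -> (18,0) [heading=0, draw]
  BK 7: (18,0) -> (11,0) [heading=0, draw]
  FD 4: (11,0) -> (15,0) [heading=0, draw]
  -- iteration 2/4 --
  FD 18: (15,0) -> (33,0) [heading=0, draw]
  BK 7: (33,0) -> (26,0) [heading=0, draw]
  FD 4: (26,0) -> (30,0) [heading=0, draw]
  -- iteration 3/4 --
  FD 18: (30,0) -> (48,0) [heading=0, draw]
  BK 7: (48,0) -> (41,0) [heading=0, draw]
  FD 4: (41,0) -> (45,0) [heading=0, draw]
  -- iteration 4/4 --
  FD 18: (45,0) -> (63,0) [heading=0, draw]
  BK 7: (63,0) -> (56,0) [heading=0, draw]
  FD 4: (56,0) -> (60,0) [heading=0, draw]
]
LT 60: heading 0 -> 60
Final: pos=(60,0), heading=60, 12 segment(s) drawn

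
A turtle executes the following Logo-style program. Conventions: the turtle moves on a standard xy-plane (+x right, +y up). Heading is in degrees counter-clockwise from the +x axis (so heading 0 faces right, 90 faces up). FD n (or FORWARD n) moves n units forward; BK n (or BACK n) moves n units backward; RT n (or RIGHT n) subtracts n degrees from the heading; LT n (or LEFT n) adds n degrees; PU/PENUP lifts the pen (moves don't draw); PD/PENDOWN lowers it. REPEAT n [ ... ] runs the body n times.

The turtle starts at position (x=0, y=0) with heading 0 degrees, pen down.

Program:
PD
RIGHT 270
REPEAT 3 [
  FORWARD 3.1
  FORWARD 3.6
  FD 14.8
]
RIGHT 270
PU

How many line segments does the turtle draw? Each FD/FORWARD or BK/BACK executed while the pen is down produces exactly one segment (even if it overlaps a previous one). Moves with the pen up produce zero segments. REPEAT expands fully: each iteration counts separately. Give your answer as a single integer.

Answer: 9

Derivation:
Executing turtle program step by step:
Start: pos=(0,0), heading=0, pen down
PD: pen down
RT 270: heading 0 -> 90
REPEAT 3 [
  -- iteration 1/3 --
  FD 3.1: (0,0) -> (0,3.1) [heading=90, draw]
  FD 3.6: (0,3.1) -> (0,6.7) [heading=90, draw]
  FD 14.8: (0,6.7) -> (0,21.5) [heading=90, draw]
  -- iteration 2/3 --
  FD 3.1: (0,21.5) -> (0,24.6) [heading=90, draw]
  FD 3.6: (0,24.6) -> (0,28.2) [heading=90, draw]
  FD 14.8: (0,28.2) -> (0,43) [heading=90, draw]
  -- iteration 3/3 --
  FD 3.1: (0,43) -> (0,46.1) [heading=90, draw]
  FD 3.6: (0,46.1) -> (0,49.7) [heading=90, draw]
  FD 14.8: (0,49.7) -> (0,64.5) [heading=90, draw]
]
RT 270: heading 90 -> 180
PU: pen up
Final: pos=(0,64.5), heading=180, 9 segment(s) drawn
Segments drawn: 9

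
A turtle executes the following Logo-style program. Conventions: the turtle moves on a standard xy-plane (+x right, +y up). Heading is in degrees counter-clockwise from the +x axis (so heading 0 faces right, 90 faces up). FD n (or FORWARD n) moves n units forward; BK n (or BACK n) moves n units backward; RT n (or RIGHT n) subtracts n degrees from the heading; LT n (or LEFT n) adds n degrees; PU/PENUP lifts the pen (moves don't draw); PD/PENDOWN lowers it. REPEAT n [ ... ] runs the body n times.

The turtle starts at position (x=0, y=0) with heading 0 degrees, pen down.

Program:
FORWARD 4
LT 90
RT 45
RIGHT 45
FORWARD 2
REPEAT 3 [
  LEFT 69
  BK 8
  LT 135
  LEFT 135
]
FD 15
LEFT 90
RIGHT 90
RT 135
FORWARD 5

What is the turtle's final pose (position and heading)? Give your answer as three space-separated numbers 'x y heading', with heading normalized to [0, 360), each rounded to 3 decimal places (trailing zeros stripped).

Executing turtle program step by step:
Start: pos=(0,0), heading=0, pen down
FD 4: (0,0) -> (4,0) [heading=0, draw]
LT 90: heading 0 -> 90
RT 45: heading 90 -> 45
RT 45: heading 45 -> 0
FD 2: (4,0) -> (6,0) [heading=0, draw]
REPEAT 3 [
  -- iteration 1/3 --
  LT 69: heading 0 -> 69
  BK 8: (6,0) -> (3.133,-7.469) [heading=69, draw]
  LT 135: heading 69 -> 204
  LT 135: heading 204 -> 339
  -- iteration 2/3 --
  LT 69: heading 339 -> 48
  BK 8: (3.133,-7.469) -> (-2.22,-13.414) [heading=48, draw]
  LT 135: heading 48 -> 183
  LT 135: heading 183 -> 318
  -- iteration 3/3 --
  LT 69: heading 318 -> 27
  BK 8: (-2.22,-13.414) -> (-9.348,-17.046) [heading=27, draw]
  LT 135: heading 27 -> 162
  LT 135: heading 162 -> 297
]
FD 15: (-9.348,-17.046) -> (-2.538,-30.411) [heading=297, draw]
LT 90: heading 297 -> 27
RT 90: heading 27 -> 297
RT 135: heading 297 -> 162
FD 5: (-2.538,-30.411) -> (-7.293,-28.866) [heading=162, draw]
Final: pos=(-7.293,-28.866), heading=162, 7 segment(s) drawn

Answer: -7.293 -28.866 162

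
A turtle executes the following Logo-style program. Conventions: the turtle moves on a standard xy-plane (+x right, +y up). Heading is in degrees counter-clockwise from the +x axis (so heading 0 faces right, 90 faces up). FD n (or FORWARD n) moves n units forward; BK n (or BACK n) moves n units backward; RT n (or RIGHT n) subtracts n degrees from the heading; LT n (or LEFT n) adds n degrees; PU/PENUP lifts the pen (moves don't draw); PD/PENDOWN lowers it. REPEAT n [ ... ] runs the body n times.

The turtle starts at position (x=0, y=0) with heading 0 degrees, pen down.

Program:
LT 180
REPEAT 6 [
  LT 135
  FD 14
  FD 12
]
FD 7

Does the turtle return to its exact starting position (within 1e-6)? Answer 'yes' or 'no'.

Executing turtle program step by step:
Start: pos=(0,0), heading=0, pen down
LT 180: heading 0 -> 180
REPEAT 6 [
  -- iteration 1/6 --
  LT 135: heading 180 -> 315
  FD 14: (0,0) -> (9.899,-9.899) [heading=315, draw]
  FD 12: (9.899,-9.899) -> (18.385,-18.385) [heading=315, draw]
  -- iteration 2/6 --
  LT 135: heading 315 -> 90
  FD 14: (18.385,-18.385) -> (18.385,-4.385) [heading=90, draw]
  FD 12: (18.385,-4.385) -> (18.385,7.615) [heading=90, draw]
  -- iteration 3/6 --
  LT 135: heading 90 -> 225
  FD 14: (18.385,7.615) -> (8.485,-2.284) [heading=225, draw]
  FD 12: (8.485,-2.284) -> (0,-10.77) [heading=225, draw]
  -- iteration 4/6 --
  LT 135: heading 225 -> 0
  FD 14: (0,-10.77) -> (14,-10.77) [heading=0, draw]
  FD 12: (14,-10.77) -> (26,-10.77) [heading=0, draw]
  -- iteration 5/6 --
  LT 135: heading 0 -> 135
  FD 14: (26,-10.77) -> (16.101,-0.87) [heading=135, draw]
  FD 12: (16.101,-0.87) -> (7.615,7.615) [heading=135, draw]
  -- iteration 6/6 --
  LT 135: heading 135 -> 270
  FD 14: (7.615,7.615) -> (7.615,-6.385) [heading=270, draw]
  FD 12: (7.615,-6.385) -> (7.615,-18.385) [heading=270, draw]
]
FD 7: (7.615,-18.385) -> (7.615,-25.385) [heading=270, draw]
Final: pos=(7.615,-25.385), heading=270, 13 segment(s) drawn

Start position: (0, 0)
Final position: (7.615, -25.385)
Distance = 26.502; >= 1e-6 -> NOT closed

Answer: no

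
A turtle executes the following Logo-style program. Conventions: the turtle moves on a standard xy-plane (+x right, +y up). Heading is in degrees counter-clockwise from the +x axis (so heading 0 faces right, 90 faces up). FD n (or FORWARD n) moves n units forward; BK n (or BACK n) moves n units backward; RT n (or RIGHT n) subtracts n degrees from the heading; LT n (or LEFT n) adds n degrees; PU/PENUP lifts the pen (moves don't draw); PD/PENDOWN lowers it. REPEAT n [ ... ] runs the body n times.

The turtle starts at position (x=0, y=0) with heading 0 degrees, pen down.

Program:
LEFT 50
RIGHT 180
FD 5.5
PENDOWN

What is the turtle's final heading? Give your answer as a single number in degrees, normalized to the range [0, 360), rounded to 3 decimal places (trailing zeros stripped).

Executing turtle program step by step:
Start: pos=(0,0), heading=0, pen down
LT 50: heading 0 -> 50
RT 180: heading 50 -> 230
FD 5.5: (0,0) -> (-3.535,-4.213) [heading=230, draw]
PD: pen down
Final: pos=(-3.535,-4.213), heading=230, 1 segment(s) drawn

Answer: 230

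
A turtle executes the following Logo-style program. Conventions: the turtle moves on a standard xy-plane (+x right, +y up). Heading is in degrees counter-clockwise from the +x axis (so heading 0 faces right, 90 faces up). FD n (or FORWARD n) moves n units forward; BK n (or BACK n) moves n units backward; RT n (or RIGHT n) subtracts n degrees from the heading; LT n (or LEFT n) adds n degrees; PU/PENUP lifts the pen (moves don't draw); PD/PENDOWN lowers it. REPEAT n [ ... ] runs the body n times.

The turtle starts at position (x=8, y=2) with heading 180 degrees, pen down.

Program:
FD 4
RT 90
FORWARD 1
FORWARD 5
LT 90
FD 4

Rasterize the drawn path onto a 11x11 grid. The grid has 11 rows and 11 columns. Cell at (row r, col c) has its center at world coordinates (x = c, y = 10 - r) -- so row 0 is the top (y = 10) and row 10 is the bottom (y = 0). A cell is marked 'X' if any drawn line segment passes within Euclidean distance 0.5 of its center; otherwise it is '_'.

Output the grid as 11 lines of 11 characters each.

Segment 0: (8,2) -> (4,2)
Segment 1: (4,2) -> (4,3)
Segment 2: (4,3) -> (4,8)
Segment 3: (4,8) -> (0,8)

Answer: ___________
___________
XXXXX______
____X______
____X______
____X______
____X______
____X______
____XXXXX__
___________
___________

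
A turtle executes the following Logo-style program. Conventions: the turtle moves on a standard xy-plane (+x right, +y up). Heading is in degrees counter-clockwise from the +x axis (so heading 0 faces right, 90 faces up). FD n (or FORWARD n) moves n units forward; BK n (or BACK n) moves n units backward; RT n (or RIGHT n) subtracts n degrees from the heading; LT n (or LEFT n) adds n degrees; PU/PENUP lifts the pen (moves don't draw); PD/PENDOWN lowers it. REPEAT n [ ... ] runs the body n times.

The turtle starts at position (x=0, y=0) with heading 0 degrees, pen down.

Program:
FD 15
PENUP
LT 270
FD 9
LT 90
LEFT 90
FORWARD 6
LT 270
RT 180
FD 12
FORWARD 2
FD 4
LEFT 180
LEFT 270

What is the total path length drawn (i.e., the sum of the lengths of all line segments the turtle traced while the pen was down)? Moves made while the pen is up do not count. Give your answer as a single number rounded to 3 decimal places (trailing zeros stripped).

Executing turtle program step by step:
Start: pos=(0,0), heading=0, pen down
FD 15: (0,0) -> (15,0) [heading=0, draw]
PU: pen up
LT 270: heading 0 -> 270
FD 9: (15,0) -> (15,-9) [heading=270, move]
LT 90: heading 270 -> 0
LT 90: heading 0 -> 90
FD 6: (15,-9) -> (15,-3) [heading=90, move]
LT 270: heading 90 -> 0
RT 180: heading 0 -> 180
FD 12: (15,-3) -> (3,-3) [heading=180, move]
FD 2: (3,-3) -> (1,-3) [heading=180, move]
FD 4: (1,-3) -> (-3,-3) [heading=180, move]
LT 180: heading 180 -> 0
LT 270: heading 0 -> 270
Final: pos=(-3,-3), heading=270, 1 segment(s) drawn

Segment lengths:
  seg 1: (0,0) -> (15,0), length = 15
Total = 15

Answer: 15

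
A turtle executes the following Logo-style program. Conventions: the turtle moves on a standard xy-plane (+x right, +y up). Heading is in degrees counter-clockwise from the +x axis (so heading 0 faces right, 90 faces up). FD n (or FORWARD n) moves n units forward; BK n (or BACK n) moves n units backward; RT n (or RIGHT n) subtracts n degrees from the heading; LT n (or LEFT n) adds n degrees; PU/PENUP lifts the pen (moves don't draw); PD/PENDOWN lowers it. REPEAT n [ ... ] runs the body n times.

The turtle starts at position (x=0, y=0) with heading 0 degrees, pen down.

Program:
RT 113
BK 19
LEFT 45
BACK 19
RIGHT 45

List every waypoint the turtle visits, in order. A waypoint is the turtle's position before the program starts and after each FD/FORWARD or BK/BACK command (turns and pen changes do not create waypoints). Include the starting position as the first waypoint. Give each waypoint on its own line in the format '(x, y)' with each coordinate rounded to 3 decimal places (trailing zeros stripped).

Executing turtle program step by step:
Start: pos=(0,0), heading=0, pen down
RT 113: heading 0 -> 247
BK 19: (0,0) -> (7.424,17.49) [heading=247, draw]
LT 45: heading 247 -> 292
BK 19: (7.424,17.49) -> (0.306,35.106) [heading=292, draw]
RT 45: heading 292 -> 247
Final: pos=(0.306,35.106), heading=247, 2 segment(s) drawn
Waypoints (3 total):
(0, 0)
(7.424, 17.49)
(0.306, 35.106)

Answer: (0, 0)
(7.424, 17.49)
(0.306, 35.106)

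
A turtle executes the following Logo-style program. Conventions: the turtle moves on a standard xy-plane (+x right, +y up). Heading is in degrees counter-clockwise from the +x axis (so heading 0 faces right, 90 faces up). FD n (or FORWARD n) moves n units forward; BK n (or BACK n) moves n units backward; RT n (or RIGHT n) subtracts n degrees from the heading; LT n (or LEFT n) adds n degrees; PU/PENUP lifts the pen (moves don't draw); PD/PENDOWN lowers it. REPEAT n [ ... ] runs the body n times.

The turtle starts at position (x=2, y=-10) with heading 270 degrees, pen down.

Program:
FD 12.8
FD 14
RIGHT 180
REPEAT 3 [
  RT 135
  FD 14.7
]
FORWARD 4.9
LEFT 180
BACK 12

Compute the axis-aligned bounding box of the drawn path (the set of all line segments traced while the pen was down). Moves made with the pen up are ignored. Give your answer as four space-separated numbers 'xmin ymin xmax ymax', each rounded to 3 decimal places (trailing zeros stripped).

Executing turtle program step by step:
Start: pos=(2,-10), heading=270, pen down
FD 12.8: (2,-10) -> (2,-22.8) [heading=270, draw]
FD 14: (2,-22.8) -> (2,-36.8) [heading=270, draw]
RT 180: heading 270 -> 90
REPEAT 3 [
  -- iteration 1/3 --
  RT 135: heading 90 -> 315
  FD 14.7: (2,-36.8) -> (12.394,-47.194) [heading=315, draw]
  -- iteration 2/3 --
  RT 135: heading 315 -> 180
  FD 14.7: (12.394,-47.194) -> (-2.306,-47.194) [heading=180, draw]
  -- iteration 3/3 --
  RT 135: heading 180 -> 45
  FD 14.7: (-2.306,-47.194) -> (8.089,-36.8) [heading=45, draw]
]
FD 4.9: (8.089,-36.8) -> (11.554,-33.335) [heading=45, draw]
LT 180: heading 45 -> 225
BK 12: (11.554,-33.335) -> (20.039,-24.85) [heading=225, draw]
Final: pos=(20.039,-24.85), heading=225, 7 segment(s) drawn

Segment endpoints: x in {-2.306, 2, 2, 2, 8.089, 11.554, 12.394, 20.039}, y in {-47.194, -36.8, -36.8, -33.335, -24.85, -22.8, -10}
xmin=-2.306, ymin=-47.194, xmax=20.039, ymax=-10

Answer: -2.306 -47.194 20.039 -10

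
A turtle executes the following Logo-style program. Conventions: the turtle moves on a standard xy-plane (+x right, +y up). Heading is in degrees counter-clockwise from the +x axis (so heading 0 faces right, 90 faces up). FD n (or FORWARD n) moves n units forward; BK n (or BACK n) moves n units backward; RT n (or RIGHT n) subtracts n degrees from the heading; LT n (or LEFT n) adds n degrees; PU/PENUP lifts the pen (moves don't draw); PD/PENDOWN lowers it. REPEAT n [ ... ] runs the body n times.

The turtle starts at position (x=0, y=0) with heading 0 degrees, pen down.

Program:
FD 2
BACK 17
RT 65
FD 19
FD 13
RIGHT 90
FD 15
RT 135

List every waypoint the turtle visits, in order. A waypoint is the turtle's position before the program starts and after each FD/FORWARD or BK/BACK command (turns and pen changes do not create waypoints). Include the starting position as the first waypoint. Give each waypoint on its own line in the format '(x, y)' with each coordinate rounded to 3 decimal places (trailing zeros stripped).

Answer: (0, 0)
(2, 0)
(-15, 0)
(-6.97, -17.22)
(-1.476, -29.002)
(-15.071, -35.341)

Derivation:
Executing turtle program step by step:
Start: pos=(0,0), heading=0, pen down
FD 2: (0,0) -> (2,0) [heading=0, draw]
BK 17: (2,0) -> (-15,0) [heading=0, draw]
RT 65: heading 0 -> 295
FD 19: (-15,0) -> (-6.97,-17.22) [heading=295, draw]
FD 13: (-6.97,-17.22) -> (-1.476,-29.002) [heading=295, draw]
RT 90: heading 295 -> 205
FD 15: (-1.476,-29.002) -> (-15.071,-35.341) [heading=205, draw]
RT 135: heading 205 -> 70
Final: pos=(-15.071,-35.341), heading=70, 5 segment(s) drawn
Waypoints (6 total):
(0, 0)
(2, 0)
(-15, 0)
(-6.97, -17.22)
(-1.476, -29.002)
(-15.071, -35.341)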